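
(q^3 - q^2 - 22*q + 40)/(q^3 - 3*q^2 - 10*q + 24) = (q + 5)/(q + 3)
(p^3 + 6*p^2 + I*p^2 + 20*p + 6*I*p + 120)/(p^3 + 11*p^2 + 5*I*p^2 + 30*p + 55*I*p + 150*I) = (p - 4*I)/(p + 5)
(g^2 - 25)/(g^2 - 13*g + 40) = (g + 5)/(g - 8)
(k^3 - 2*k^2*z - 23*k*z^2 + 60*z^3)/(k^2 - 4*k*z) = k + 2*z - 15*z^2/k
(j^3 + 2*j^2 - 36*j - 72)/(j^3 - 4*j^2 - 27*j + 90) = (j^2 + 8*j + 12)/(j^2 + 2*j - 15)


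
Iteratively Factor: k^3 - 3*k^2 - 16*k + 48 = (k - 4)*(k^2 + k - 12) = (k - 4)*(k + 4)*(k - 3)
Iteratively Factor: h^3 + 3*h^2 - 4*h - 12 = (h + 2)*(h^2 + h - 6) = (h - 2)*(h + 2)*(h + 3)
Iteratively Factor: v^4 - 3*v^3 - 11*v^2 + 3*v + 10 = (v - 1)*(v^3 - 2*v^2 - 13*v - 10) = (v - 1)*(v + 2)*(v^2 - 4*v - 5) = (v - 5)*(v - 1)*(v + 2)*(v + 1)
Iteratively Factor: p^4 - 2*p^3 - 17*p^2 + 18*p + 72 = (p + 3)*(p^3 - 5*p^2 - 2*p + 24) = (p - 3)*(p + 3)*(p^2 - 2*p - 8) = (p - 3)*(p + 2)*(p + 3)*(p - 4)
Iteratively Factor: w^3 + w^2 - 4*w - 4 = (w + 1)*(w^2 - 4) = (w + 1)*(w + 2)*(w - 2)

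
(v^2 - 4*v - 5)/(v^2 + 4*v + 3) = (v - 5)/(v + 3)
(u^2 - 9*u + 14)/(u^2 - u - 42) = (u - 2)/(u + 6)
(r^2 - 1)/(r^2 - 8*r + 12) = (r^2 - 1)/(r^2 - 8*r + 12)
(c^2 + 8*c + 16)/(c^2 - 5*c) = (c^2 + 8*c + 16)/(c*(c - 5))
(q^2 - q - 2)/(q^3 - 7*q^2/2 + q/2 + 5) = 2/(2*q - 5)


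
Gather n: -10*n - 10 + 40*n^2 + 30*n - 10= 40*n^2 + 20*n - 20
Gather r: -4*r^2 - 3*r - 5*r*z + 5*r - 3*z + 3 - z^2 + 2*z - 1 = -4*r^2 + r*(2 - 5*z) - z^2 - z + 2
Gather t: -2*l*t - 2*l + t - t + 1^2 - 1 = -2*l*t - 2*l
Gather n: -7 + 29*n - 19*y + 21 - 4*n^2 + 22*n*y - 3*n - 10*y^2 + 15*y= -4*n^2 + n*(22*y + 26) - 10*y^2 - 4*y + 14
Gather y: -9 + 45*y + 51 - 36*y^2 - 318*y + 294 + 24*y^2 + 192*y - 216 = -12*y^2 - 81*y + 120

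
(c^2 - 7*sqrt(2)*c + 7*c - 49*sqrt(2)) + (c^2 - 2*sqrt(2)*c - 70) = 2*c^2 - 9*sqrt(2)*c + 7*c - 70 - 49*sqrt(2)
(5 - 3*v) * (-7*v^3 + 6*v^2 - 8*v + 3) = 21*v^4 - 53*v^3 + 54*v^2 - 49*v + 15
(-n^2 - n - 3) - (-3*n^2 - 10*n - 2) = 2*n^2 + 9*n - 1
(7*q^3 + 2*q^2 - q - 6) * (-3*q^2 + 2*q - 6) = -21*q^5 + 8*q^4 - 35*q^3 + 4*q^2 - 6*q + 36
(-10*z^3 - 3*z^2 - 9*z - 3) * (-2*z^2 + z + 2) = 20*z^5 - 4*z^4 - 5*z^3 - 9*z^2 - 21*z - 6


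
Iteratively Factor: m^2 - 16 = (m - 4)*(m + 4)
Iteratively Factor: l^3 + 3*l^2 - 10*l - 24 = (l + 2)*(l^2 + l - 12) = (l + 2)*(l + 4)*(l - 3)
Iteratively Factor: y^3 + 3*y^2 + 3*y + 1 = (y + 1)*(y^2 + 2*y + 1) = (y + 1)^2*(y + 1)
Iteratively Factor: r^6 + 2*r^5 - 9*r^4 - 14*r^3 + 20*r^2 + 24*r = (r + 3)*(r^5 - r^4 - 6*r^3 + 4*r^2 + 8*r) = (r + 2)*(r + 3)*(r^4 - 3*r^3 + 4*r) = r*(r + 2)*(r + 3)*(r^3 - 3*r^2 + 4) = r*(r - 2)*(r + 2)*(r + 3)*(r^2 - r - 2) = r*(r - 2)*(r + 1)*(r + 2)*(r + 3)*(r - 2)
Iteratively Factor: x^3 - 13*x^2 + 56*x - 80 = (x - 4)*(x^2 - 9*x + 20) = (x - 4)^2*(x - 5)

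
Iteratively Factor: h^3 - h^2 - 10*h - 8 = (h + 1)*(h^2 - 2*h - 8) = (h + 1)*(h + 2)*(h - 4)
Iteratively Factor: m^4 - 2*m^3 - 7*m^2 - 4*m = (m + 1)*(m^3 - 3*m^2 - 4*m) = m*(m + 1)*(m^2 - 3*m - 4) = m*(m - 4)*(m + 1)*(m + 1)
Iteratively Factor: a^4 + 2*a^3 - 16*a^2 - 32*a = (a - 4)*(a^3 + 6*a^2 + 8*a) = (a - 4)*(a + 4)*(a^2 + 2*a) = a*(a - 4)*(a + 4)*(a + 2)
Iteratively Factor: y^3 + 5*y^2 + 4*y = (y)*(y^2 + 5*y + 4) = y*(y + 1)*(y + 4)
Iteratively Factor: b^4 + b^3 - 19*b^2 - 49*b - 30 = (b + 3)*(b^3 - 2*b^2 - 13*b - 10) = (b + 1)*(b + 3)*(b^2 - 3*b - 10) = (b + 1)*(b + 2)*(b + 3)*(b - 5)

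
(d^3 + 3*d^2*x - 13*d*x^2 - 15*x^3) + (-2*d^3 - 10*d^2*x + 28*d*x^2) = -d^3 - 7*d^2*x + 15*d*x^2 - 15*x^3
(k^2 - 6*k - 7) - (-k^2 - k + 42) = 2*k^2 - 5*k - 49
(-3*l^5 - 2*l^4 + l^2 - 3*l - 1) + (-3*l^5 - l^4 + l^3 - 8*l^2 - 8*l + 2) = -6*l^5 - 3*l^4 + l^3 - 7*l^2 - 11*l + 1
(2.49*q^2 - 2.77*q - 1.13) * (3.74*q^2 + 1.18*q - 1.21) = 9.3126*q^4 - 7.4216*q^3 - 10.5077*q^2 + 2.0183*q + 1.3673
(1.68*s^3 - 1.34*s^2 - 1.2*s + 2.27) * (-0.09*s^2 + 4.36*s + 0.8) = -0.1512*s^5 + 7.4454*s^4 - 4.3904*s^3 - 6.5083*s^2 + 8.9372*s + 1.816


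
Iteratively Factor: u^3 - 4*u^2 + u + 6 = (u - 3)*(u^2 - u - 2) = (u - 3)*(u + 1)*(u - 2)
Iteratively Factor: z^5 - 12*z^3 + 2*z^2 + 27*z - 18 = (z - 1)*(z^4 + z^3 - 11*z^2 - 9*z + 18) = (z - 3)*(z - 1)*(z^3 + 4*z^2 + z - 6) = (z - 3)*(z - 1)*(z + 2)*(z^2 + 2*z - 3) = (z - 3)*(z - 1)*(z + 2)*(z + 3)*(z - 1)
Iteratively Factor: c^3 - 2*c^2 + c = (c - 1)*(c^2 - c) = c*(c - 1)*(c - 1)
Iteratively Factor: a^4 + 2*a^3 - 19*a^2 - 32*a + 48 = (a - 4)*(a^3 + 6*a^2 + 5*a - 12) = (a - 4)*(a + 4)*(a^2 + 2*a - 3) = (a - 4)*(a - 1)*(a + 4)*(a + 3)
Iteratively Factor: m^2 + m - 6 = (m - 2)*(m + 3)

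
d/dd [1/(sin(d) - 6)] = -cos(d)/(sin(d) - 6)^2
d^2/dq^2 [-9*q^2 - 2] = -18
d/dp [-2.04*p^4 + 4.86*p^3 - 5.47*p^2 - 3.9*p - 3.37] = -8.16*p^3 + 14.58*p^2 - 10.94*p - 3.9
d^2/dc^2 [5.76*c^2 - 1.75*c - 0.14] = 11.5200000000000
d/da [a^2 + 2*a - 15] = 2*a + 2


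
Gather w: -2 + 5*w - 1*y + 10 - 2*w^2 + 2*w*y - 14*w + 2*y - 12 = -2*w^2 + w*(2*y - 9) + y - 4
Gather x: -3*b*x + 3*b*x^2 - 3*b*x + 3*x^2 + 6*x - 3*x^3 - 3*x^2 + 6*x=3*b*x^2 - 3*x^3 + x*(12 - 6*b)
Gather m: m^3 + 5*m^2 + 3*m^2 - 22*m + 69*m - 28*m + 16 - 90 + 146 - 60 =m^3 + 8*m^2 + 19*m + 12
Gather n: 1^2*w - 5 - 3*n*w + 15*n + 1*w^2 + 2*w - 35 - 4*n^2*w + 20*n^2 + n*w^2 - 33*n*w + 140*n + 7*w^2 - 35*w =n^2*(20 - 4*w) + n*(w^2 - 36*w + 155) + 8*w^2 - 32*w - 40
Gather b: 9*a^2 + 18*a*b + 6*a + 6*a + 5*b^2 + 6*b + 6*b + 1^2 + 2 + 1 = 9*a^2 + 12*a + 5*b^2 + b*(18*a + 12) + 4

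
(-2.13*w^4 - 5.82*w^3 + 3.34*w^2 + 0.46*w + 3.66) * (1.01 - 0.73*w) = 1.5549*w^5 + 2.0973*w^4 - 8.3164*w^3 + 3.0376*w^2 - 2.2072*w + 3.6966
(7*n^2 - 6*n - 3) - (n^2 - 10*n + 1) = 6*n^2 + 4*n - 4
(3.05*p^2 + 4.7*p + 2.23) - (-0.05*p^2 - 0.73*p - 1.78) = 3.1*p^2 + 5.43*p + 4.01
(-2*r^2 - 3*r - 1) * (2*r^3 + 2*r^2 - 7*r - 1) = -4*r^5 - 10*r^4 + 6*r^3 + 21*r^2 + 10*r + 1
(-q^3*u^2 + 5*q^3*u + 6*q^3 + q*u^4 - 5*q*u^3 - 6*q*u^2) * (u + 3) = -q^3*u^3 + 2*q^3*u^2 + 21*q^3*u + 18*q^3 + q*u^5 - 2*q*u^4 - 21*q*u^3 - 18*q*u^2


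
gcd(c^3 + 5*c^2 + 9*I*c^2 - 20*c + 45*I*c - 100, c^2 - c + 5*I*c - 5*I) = c + 5*I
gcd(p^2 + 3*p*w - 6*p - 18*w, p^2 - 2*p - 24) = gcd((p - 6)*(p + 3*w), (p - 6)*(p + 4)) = p - 6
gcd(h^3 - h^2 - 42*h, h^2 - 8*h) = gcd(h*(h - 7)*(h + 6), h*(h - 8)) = h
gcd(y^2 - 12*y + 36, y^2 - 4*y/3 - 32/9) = 1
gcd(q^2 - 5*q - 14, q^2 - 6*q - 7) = q - 7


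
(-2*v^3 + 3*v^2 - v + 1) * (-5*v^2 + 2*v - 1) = 10*v^5 - 19*v^4 + 13*v^3 - 10*v^2 + 3*v - 1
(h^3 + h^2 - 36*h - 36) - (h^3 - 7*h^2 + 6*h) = 8*h^2 - 42*h - 36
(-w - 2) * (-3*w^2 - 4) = 3*w^3 + 6*w^2 + 4*w + 8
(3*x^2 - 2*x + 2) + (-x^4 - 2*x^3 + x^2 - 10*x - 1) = -x^4 - 2*x^3 + 4*x^2 - 12*x + 1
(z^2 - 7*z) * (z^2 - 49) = z^4 - 7*z^3 - 49*z^2 + 343*z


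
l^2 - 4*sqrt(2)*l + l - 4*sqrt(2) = (l + 1)*(l - 4*sqrt(2))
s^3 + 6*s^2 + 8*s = s*(s + 2)*(s + 4)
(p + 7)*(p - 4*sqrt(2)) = p^2 - 4*sqrt(2)*p + 7*p - 28*sqrt(2)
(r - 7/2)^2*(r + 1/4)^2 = r^4 - 13*r^3/2 + 141*r^2/16 + 91*r/16 + 49/64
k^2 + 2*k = k*(k + 2)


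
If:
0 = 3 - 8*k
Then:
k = 3/8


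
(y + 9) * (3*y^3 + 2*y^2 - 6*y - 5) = 3*y^4 + 29*y^3 + 12*y^2 - 59*y - 45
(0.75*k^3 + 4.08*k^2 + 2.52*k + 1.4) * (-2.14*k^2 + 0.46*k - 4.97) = -1.605*k^5 - 8.3862*k^4 - 7.2435*k^3 - 22.1144*k^2 - 11.8804*k - 6.958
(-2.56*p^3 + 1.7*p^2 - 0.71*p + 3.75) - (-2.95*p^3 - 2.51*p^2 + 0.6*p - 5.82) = 0.39*p^3 + 4.21*p^2 - 1.31*p + 9.57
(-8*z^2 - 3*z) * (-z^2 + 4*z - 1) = 8*z^4 - 29*z^3 - 4*z^2 + 3*z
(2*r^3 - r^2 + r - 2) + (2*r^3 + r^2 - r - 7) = 4*r^3 - 9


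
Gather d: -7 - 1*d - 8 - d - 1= -2*d - 16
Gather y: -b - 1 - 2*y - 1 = -b - 2*y - 2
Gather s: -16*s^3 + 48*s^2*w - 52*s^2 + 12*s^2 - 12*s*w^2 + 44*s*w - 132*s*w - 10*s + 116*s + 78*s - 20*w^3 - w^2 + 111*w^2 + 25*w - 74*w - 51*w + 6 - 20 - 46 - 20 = -16*s^3 + s^2*(48*w - 40) + s*(-12*w^2 - 88*w + 184) - 20*w^3 + 110*w^2 - 100*w - 80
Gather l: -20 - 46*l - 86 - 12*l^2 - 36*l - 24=-12*l^2 - 82*l - 130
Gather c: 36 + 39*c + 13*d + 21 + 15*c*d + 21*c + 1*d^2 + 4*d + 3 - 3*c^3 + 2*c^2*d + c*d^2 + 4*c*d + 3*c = -3*c^3 + 2*c^2*d + c*(d^2 + 19*d + 63) + d^2 + 17*d + 60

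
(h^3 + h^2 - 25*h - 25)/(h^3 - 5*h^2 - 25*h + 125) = (h + 1)/(h - 5)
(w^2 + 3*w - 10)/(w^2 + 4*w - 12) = (w + 5)/(w + 6)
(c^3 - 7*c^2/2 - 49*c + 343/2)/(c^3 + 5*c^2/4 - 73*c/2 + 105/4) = 2*(2*c^2 - 21*c + 49)/(4*c^2 - 23*c + 15)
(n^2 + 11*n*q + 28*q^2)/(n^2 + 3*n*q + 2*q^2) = (n^2 + 11*n*q + 28*q^2)/(n^2 + 3*n*q + 2*q^2)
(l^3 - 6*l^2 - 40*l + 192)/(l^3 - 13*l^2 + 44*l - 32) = (l + 6)/(l - 1)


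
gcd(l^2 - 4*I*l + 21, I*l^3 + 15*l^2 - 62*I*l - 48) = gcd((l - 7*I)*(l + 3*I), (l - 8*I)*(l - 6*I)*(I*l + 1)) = 1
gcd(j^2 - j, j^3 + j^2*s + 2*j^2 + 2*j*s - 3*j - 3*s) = j - 1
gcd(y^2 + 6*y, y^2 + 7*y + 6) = y + 6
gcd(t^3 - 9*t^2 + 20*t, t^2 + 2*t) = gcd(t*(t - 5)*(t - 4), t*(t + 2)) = t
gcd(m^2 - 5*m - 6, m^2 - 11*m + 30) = m - 6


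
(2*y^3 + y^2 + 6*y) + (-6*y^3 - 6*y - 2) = -4*y^3 + y^2 - 2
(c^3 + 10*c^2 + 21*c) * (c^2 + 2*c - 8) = c^5 + 12*c^4 + 33*c^3 - 38*c^2 - 168*c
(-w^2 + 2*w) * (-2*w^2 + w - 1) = 2*w^4 - 5*w^3 + 3*w^2 - 2*w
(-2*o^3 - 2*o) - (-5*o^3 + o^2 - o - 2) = 3*o^3 - o^2 - o + 2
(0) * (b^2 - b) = 0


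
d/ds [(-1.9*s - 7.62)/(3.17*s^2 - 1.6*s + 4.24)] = (6.023*s^2 + 48.3108*s - 20.248)/(10.0489*s^4 - 10.144*s^3 + 29.4416*s^2 - 13.568*s + 17.9776)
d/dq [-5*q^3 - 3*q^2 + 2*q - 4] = -15*q^2 - 6*q + 2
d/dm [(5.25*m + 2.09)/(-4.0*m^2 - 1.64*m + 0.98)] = (21.0*m^2 + 16.72*m + 8.5726)/(16.0*m^4 + 13.12*m^3 - 5.1504*m^2 - 3.2144*m + 0.9604)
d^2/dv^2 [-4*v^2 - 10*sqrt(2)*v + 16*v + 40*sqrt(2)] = -8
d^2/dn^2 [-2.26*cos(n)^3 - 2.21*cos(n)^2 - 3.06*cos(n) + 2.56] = 4.755*cos(n) + 4.42*cos(2*n) + 5.085*cos(3*n)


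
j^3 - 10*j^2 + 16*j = j*(j - 8)*(j - 2)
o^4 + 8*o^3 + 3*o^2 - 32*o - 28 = (o - 2)*(o + 1)*(o + 2)*(o + 7)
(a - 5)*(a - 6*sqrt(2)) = a^2 - 6*sqrt(2)*a - 5*a + 30*sqrt(2)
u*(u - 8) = u^2 - 8*u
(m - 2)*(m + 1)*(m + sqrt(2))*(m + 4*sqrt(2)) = m^4 - m^3 + 5*sqrt(2)*m^3 - 5*sqrt(2)*m^2 + 6*m^2 - 10*sqrt(2)*m - 8*m - 16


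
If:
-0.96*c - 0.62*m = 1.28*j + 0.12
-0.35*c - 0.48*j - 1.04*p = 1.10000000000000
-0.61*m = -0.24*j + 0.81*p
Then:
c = -27.2822551499819*p - 22.3035778821829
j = 17.7266443801952*p + 13.971358872425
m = 5.64654860860137*p + 5.4969280809541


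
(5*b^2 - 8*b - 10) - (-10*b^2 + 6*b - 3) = 15*b^2 - 14*b - 7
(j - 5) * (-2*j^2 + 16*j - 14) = -2*j^3 + 26*j^2 - 94*j + 70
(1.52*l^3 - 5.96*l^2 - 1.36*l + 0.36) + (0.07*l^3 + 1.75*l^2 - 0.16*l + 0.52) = 1.59*l^3 - 4.21*l^2 - 1.52*l + 0.88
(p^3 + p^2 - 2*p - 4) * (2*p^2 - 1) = 2*p^5 + 2*p^4 - 5*p^3 - 9*p^2 + 2*p + 4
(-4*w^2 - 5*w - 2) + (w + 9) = -4*w^2 - 4*w + 7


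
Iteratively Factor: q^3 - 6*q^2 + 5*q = (q - 1)*(q^2 - 5*q) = (q - 5)*(q - 1)*(q)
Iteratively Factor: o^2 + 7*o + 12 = (o + 3)*(o + 4)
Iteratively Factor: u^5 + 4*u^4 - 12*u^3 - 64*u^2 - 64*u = (u + 2)*(u^4 + 2*u^3 - 16*u^2 - 32*u) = (u - 4)*(u + 2)*(u^3 + 6*u^2 + 8*u) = u*(u - 4)*(u + 2)*(u^2 + 6*u + 8) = u*(u - 4)*(u + 2)^2*(u + 4)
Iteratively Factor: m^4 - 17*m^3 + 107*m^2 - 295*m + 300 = (m - 4)*(m^3 - 13*m^2 + 55*m - 75) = (m - 5)*(m - 4)*(m^2 - 8*m + 15) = (m - 5)*(m - 4)*(m - 3)*(m - 5)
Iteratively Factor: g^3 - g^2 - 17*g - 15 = (g - 5)*(g^2 + 4*g + 3) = (g - 5)*(g + 1)*(g + 3)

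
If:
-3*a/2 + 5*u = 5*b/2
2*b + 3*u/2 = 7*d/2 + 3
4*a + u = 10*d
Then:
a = 103*u/52 - 15/13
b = 211*u/260 + 9/13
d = 58*u/65 - 6/13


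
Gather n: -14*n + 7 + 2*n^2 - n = 2*n^2 - 15*n + 7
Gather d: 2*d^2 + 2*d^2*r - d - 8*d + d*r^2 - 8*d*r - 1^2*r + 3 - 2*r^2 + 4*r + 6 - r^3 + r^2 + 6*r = d^2*(2*r + 2) + d*(r^2 - 8*r - 9) - r^3 - r^2 + 9*r + 9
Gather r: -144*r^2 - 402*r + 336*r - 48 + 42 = -144*r^2 - 66*r - 6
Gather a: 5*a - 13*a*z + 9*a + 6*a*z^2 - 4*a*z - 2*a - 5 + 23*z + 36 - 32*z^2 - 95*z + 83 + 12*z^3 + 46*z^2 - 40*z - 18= a*(6*z^2 - 17*z + 12) + 12*z^3 + 14*z^2 - 112*z + 96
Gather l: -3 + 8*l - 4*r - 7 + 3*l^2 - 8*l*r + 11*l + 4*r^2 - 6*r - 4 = 3*l^2 + l*(19 - 8*r) + 4*r^2 - 10*r - 14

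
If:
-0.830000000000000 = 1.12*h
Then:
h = -0.74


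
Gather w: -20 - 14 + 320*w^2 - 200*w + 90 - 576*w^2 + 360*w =-256*w^2 + 160*w + 56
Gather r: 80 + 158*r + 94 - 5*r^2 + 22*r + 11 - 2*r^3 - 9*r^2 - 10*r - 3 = -2*r^3 - 14*r^2 + 170*r + 182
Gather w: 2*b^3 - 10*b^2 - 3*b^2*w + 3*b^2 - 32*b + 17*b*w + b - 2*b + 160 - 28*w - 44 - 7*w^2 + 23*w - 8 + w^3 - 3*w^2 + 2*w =2*b^3 - 7*b^2 - 33*b + w^3 - 10*w^2 + w*(-3*b^2 + 17*b - 3) + 108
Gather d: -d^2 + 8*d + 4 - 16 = -d^2 + 8*d - 12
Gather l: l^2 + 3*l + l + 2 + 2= l^2 + 4*l + 4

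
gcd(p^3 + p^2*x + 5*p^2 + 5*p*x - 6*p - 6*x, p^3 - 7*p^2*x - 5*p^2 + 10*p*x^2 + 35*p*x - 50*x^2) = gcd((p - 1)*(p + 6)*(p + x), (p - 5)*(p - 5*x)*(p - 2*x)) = 1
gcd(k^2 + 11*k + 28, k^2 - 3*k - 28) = k + 4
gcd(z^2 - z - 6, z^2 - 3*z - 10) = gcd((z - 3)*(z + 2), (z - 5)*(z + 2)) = z + 2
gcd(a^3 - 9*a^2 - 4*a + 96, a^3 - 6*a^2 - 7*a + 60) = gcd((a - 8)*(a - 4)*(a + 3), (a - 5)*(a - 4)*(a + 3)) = a^2 - a - 12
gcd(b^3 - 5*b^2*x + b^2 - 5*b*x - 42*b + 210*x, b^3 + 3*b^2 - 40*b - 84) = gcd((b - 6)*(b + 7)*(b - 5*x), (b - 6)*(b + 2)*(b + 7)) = b^2 + b - 42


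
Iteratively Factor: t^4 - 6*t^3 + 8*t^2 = (t)*(t^3 - 6*t^2 + 8*t) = t^2*(t^2 - 6*t + 8) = t^2*(t - 2)*(t - 4)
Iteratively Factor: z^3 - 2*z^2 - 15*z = (z - 5)*(z^2 + 3*z) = z*(z - 5)*(z + 3)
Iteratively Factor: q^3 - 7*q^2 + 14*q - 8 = (q - 2)*(q^2 - 5*q + 4) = (q - 2)*(q - 1)*(q - 4)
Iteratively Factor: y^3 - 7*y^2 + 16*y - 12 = (y - 2)*(y^2 - 5*y + 6) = (y - 2)^2*(y - 3)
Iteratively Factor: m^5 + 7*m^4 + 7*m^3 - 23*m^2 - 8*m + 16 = (m + 1)*(m^4 + 6*m^3 + m^2 - 24*m + 16) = (m - 1)*(m + 1)*(m^3 + 7*m^2 + 8*m - 16) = (m - 1)*(m + 1)*(m + 4)*(m^2 + 3*m - 4) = (m - 1)*(m + 1)*(m + 4)^2*(m - 1)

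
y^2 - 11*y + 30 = (y - 6)*(y - 5)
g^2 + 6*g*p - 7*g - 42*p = (g - 7)*(g + 6*p)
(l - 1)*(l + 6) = l^2 + 5*l - 6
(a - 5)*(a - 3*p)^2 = a^3 - 6*a^2*p - 5*a^2 + 9*a*p^2 + 30*a*p - 45*p^2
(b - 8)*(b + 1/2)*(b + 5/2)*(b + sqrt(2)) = b^4 - 5*b^3 + sqrt(2)*b^3 - 91*b^2/4 - 5*sqrt(2)*b^2 - 91*sqrt(2)*b/4 - 10*b - 10*sqrt(2)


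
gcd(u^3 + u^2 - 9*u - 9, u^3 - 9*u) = u^2 - 9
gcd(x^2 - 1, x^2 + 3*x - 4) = x - 1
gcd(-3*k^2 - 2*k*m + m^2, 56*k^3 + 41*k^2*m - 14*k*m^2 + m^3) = k + m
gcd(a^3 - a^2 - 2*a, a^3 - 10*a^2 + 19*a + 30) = a + 1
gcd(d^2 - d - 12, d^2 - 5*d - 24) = d + 3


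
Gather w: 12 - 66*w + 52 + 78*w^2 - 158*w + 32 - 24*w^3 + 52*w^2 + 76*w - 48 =-24*w^3 + 130*w^2 - 148*w + 48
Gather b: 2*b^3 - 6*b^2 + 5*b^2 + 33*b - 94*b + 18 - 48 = 2*b^3 - b^2 - 61*b - 30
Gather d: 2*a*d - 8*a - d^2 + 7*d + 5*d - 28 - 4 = -8*a - d^2 + d*(2*a + 12) - 32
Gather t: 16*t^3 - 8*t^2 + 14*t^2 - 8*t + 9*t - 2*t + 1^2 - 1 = 16*t^3 + 6*t^2 - t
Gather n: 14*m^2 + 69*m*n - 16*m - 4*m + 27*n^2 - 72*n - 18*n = 14*m^2 - 20*m + 27*n^2 + n*(69*m - 90)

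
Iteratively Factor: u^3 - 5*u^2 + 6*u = (u - 2)*(u^2 - 3*u) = u*(u - 2)*(u - 3)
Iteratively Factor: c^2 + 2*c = (c)*(c + 2)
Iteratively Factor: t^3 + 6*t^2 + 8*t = (t)*(t^2 + 6*t + 8) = t*(t + 2)*(t + 4)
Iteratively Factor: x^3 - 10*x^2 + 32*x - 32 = (x - 2)*(x^2 - 8*x + 16) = (x - 4)*(x - 2)*(x - 4)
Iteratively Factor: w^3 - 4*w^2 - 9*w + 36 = (w - 4)*(w^2 - 9) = (w - 4)*(w - 3)*(w + 3)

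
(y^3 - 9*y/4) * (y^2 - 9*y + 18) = y^5 - 9*y^4 + 63*y^3/4 + 81*y^2/4 - 81*y/2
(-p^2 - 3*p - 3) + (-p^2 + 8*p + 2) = -2*p^2 + 5*p - 1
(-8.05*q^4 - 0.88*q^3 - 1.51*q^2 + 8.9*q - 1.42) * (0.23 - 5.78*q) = 46.529*q^5 + 3.2349*q^4 + 8.5254*q^3 - 51.7893*q^2 + 10.2546*q - 0.3266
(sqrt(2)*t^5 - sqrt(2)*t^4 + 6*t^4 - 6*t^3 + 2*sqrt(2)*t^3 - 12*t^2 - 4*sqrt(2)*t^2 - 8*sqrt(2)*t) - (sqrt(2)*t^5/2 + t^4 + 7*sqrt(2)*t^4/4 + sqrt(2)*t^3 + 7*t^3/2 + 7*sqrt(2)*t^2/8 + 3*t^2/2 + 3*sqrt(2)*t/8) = sqrt(2)*t^5/2 - 11*sqrt(2)*t^4/4 + 5*t^4 - 19*t^3/2 + sqrt(2)*t^3 - 27*t^2/2 - 39*sqrt(2)*t^2/8 - 67*sqrt(2)*t/8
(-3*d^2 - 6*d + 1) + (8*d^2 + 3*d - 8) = 5*d^2 - 3*d - 7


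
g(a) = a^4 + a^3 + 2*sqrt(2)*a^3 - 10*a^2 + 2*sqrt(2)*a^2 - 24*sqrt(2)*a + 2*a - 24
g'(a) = 4*a^3 + 3*a^2 + 6*sqrt(2)*a^2 - 20*a + 4*sqrt(2)*a - 24*sqrt(2) + 2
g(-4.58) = 44.06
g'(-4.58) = -109.62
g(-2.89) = -14.24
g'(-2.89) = 8.89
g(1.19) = -63.71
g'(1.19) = -26.00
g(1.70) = -71.86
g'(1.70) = -3.48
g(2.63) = -40.12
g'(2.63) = 82.54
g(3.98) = 227.55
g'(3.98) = 345.08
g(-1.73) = -1.07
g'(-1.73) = 6.54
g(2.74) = -30.24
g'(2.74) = 97.27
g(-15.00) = 36545.57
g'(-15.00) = -10732.61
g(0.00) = -24.00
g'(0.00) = -31.94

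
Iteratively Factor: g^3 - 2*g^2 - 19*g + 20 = (g - 1)*(g^2 - g - 20) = (g - 1)*(g + 4)*(g - 5)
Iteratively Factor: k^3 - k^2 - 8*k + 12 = (k + 3)*(k^2 - 4*k + 4) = (k - 2)*(k + 3)*(k - 2)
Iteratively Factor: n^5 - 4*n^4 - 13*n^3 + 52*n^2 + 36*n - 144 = (n - 4)*(n^4 - 13*n^2 + 36) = (n - 4)*(n - 2)*(n^3 + 2*n^2 - 9*n - 18) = (n - 4)*(n - 2)*(n + 3)*(n^2 - n - 6) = (n - 4)*(n - 2)*(n + 2)*(n + 3)*(n - 3)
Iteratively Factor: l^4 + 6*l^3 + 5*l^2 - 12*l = (l + 4)*(l^3 + 2*l^2 - 3*l) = l*(l + 4)*(l^2 + 2*l - 3) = l*(l + 3)*(l + 4)*(l - 1)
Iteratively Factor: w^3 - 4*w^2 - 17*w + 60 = (w - 5)*(w^2 + w - 12) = (w - 5)*(w - 3)*(w + 4)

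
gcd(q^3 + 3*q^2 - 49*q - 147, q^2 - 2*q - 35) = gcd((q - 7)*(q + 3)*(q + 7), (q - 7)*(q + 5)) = q - 7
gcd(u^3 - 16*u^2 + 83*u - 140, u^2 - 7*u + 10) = u - 5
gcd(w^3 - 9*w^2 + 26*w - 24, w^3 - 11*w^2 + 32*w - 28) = w - 2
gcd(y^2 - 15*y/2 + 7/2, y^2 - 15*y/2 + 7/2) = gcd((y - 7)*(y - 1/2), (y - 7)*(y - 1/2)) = y^2 - 15*y/2 + 7/2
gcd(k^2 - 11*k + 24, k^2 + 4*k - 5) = 1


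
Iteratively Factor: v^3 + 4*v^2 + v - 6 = (v + 2)*(v^2 + 2*v - 3) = (v + 2)*(v + 3)*(v - 1)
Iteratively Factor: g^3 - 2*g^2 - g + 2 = (g - 1)*(g^2 - g - 2) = (g - 2)*(g - 1)*(g + 1)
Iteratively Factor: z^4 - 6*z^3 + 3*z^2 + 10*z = (z)*(z^3 - 6*z^2 + 3*z + 10) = z*(z - 2)*(z^2 - 4*z - 5) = z*(z - 5)*(z - 2)*(z + 1)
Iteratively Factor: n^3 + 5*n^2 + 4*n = (n + 4)*(n^2 + n) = n*(n + 4)*(n + 1)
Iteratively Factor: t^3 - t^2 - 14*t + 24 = (t - 3)*(t^2 + 2*t - 8) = (t - 3)*(t + 4)*(t - 2)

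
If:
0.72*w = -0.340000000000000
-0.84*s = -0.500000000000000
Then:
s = 0.60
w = -0.47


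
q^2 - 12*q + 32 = (q - 8)*(q - 4)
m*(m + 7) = m^2 + 7*m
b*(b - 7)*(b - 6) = b^3 - 13*b^2 + 42*b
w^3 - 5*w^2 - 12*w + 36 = (w - 6)*(w - 2)*(w + 3)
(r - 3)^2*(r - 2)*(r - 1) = r^4 - 9*r^3 + 29*r^2 - 39*r + 18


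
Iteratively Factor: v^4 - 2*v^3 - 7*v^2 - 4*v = (v + 1)*(v^3 - 3*v^2 - 4*v) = (v + 1)^2*(v^2 - 4*v) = (v - 4)*(v + 1)^2*(v)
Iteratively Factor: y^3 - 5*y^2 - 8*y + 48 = (y + 3)*(y^2 - 8*y + 16) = (y - 4)*(y + 3)*(y - 4)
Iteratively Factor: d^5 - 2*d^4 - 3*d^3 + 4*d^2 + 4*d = (d + 1)*(d^4 - 3*d^3 + 4*d) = (d - 2)*(d + 1)*(d^3 - d^2 - 2*d) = (d - 2)^2*(d + 1)*(d^2 + d) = (d - 2)^2*(d + 1)^2*(d)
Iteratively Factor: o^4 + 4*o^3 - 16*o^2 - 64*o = (o)*(o^3 + 4*o^2 - 16*o - 64) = o*(o + 4)*(o^2 - 16) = o*(o - 4)*(o + 4)*(o + 4)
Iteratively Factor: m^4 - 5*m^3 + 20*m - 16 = (m - 4)*(m^3 - m^2 - 4*m + 4) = (m - 4)*(m - 1)*(m^2 - 4) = (m - 4)*(m - 2)*(m - 1)*(m + 2)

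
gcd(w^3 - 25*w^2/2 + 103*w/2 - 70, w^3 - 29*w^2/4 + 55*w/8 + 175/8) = w^2 - 17*w/2 + 35/2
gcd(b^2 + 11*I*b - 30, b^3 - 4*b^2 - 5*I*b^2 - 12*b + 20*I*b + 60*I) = 1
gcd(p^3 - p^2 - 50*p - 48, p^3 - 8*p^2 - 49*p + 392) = p - 8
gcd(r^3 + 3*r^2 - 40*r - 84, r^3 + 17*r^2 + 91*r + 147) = r + 7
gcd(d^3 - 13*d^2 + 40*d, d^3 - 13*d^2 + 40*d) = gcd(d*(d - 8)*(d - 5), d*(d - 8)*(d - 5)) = d^3 - 13*d^2 + 40*d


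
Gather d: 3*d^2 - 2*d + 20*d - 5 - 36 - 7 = 3*d^2 + 18*d - 48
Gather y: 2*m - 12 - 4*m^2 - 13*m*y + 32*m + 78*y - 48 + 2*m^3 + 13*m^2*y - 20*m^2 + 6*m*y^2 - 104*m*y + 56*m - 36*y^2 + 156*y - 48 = 2*m^3 - 24*m^2 + 90*m + y^2*(6*m - 36) + y*(13*m^2 - 117*m + 234) - 108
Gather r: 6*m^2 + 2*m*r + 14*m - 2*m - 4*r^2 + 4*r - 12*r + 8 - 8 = 6*m^2 + 12*m - 4*r^2 + r*(2*m - 8)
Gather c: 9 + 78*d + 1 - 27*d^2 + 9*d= -27*d^2 + 87*d + 10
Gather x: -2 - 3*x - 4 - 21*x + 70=64 - 24*x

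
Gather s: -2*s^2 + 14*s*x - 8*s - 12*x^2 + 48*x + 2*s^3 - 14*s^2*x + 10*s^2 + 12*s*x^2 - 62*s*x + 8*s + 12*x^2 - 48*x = 2*s^3 + s^2*(8 - 14*x) + s*(12*x^2 - 48*x)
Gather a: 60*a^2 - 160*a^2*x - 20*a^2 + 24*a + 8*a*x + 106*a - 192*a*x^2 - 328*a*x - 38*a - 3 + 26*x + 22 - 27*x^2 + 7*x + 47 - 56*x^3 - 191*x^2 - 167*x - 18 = a^2*(40 - 160*x) + a*(-192*x^2 - 320*x + 92) - 56*x^3 - 218*x^2 - 134*x + 48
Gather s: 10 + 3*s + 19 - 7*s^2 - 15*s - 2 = -7*s^2 - 12*s + 27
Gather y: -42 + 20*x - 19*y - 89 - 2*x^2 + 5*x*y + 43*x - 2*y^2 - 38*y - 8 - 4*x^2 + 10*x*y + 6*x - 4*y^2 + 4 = -6*x^2 + 69*x - 6*y^2 + y*(15*x - 57) - 135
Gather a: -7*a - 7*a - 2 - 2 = -14*a - 4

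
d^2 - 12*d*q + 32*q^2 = (d - 8*q)*(d - 4*q)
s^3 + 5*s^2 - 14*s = s*(s - 2)*(s + 7)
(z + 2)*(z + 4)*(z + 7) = z^3 + 13*z^2 + 50*z + 56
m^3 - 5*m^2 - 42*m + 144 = (m - 8)*(m - 3)*(m + 6)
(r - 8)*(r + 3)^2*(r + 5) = r^4 + 3*r^3 - 49*r^2 - 267*r - 360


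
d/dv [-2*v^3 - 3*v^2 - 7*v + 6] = -6*v^2 - 6*v - 7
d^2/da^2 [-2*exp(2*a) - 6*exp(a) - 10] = (-8*exp(a) - 6)*exp(a)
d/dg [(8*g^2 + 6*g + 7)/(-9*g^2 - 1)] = 2*(27*g^2 + 55*g - 3)/(81*g^4 + 18*g^2 + 1)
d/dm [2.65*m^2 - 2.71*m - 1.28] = 5.3*m - 2.71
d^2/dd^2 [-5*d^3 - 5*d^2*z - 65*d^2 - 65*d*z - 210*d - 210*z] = -30*d - 10*z - 130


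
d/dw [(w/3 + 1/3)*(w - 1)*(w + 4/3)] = w^2 + 8*w/9 - 1/3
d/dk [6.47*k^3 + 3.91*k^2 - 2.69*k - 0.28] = 19.41*k^2 + 7.82*k - 2.69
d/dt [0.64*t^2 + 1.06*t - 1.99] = 1.28*t + 1.06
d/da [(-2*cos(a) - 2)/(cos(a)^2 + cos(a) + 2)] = 2*(sin(a)^2 - 2*cos(a))*sin(a)/(cos(a)^2 + cos(a) + 2)^2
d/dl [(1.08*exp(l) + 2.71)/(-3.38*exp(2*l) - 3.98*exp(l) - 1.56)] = (3.6504*exp(2*l) + 18.3196*exp(l) + 9.101)*exp(l)/(11.4244*exp(4*l) + 26.9048*exp(3*l) + 26.386*exp(2*l) + 12.4176*exp(l) + 2.4336)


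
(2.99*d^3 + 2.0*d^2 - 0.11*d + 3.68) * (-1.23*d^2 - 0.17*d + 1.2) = -3.6777*d^5 - 2.9683*d^4 + 3.3833*d^3 - 2.1077*d^2 - 0.7576*d + 4.416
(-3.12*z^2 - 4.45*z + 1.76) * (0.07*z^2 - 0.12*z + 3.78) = -0.2184*z^4 + 0.0629*z^3 - 11.1364*z^2 - 17.0322*z + 6.6528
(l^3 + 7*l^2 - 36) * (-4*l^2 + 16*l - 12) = -4*l^5 - 12*l^4 + 100*l^3 + 60*l^2 - 576*l + 432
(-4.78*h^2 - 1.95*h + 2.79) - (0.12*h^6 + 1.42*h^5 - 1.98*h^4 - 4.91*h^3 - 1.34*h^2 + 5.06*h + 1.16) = -0.12*h^6 - 1.42*h^5 + 1.98*h^4 + 4.91*h^3 - 3.44*h^2 - 7.01*h + 1.63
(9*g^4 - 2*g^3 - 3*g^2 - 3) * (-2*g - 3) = -18*g^5 - 23*g^4 + 12*g^3 + 9*g^2 + 6*g + 9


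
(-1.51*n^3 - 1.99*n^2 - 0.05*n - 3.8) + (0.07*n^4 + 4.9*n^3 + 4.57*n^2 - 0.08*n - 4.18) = 0.07*n^4 + 3.39*n^3 + 2.58*n^2 - 0.13*n - 7.98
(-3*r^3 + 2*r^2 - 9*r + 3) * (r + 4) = -3*r^4 - 10*r^3 - r^2 - 33*r + 12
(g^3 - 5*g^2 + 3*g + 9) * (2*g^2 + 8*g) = 2*g^5 - 2*g^4 - 34*g^3 + 42*g^2 + 72*g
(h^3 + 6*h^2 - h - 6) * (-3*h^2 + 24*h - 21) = -3*h^5 + 6*h^4 + 126*h^3 - 132*h^2 - 123*h + 126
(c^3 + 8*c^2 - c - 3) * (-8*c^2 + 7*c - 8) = -8*c^5 - 57*c^4 + 56*c^3 - 47*c^2 - 13*c + 24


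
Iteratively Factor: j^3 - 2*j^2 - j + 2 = (j + 1)*(j^2 - 3*j + 2) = (j - 2)*(j + 1)*(j - 1)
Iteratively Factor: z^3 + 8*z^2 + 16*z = (z)*(z^2 + 8*z + 16) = z*(z + 4)*(z + 4)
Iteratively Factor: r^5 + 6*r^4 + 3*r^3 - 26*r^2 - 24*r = (r + 4)*(r^4 + 2*r^3 - 5*r^2 - 6*r) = r*(r + 4)*(r^3 + 2*r^2 - 5*r - 6) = r*(r + 3)*(r + 4)*(r^2 - r - 2) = r*(r - 2)*(r + 3)*(r + 4)*(r + 1)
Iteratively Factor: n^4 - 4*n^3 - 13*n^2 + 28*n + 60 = (n - 5)*(n^3 + n^2 - 8*n - 12) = (n - 5)*(n - 3)*(n^2 + 4*n + 4) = (n - 5)*(n - 3)*(n + 2)*(n + 2)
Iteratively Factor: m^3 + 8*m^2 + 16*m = (m + 4)*(m^2 + 4*m) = (m + 4)^2*(m)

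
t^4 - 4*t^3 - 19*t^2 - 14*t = t*(t - 7)*(t + 1)*(t + 2)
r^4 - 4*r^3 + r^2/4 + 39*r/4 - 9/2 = (r - 3)*(r - 2)*(r - 1/2)*(r + 3/2)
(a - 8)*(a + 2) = a^2 - 6*a - 16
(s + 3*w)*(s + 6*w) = s^2 + 9*s*w + 18*w^2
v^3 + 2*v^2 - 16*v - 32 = (v - 4)*(v + 2)*(v + 4)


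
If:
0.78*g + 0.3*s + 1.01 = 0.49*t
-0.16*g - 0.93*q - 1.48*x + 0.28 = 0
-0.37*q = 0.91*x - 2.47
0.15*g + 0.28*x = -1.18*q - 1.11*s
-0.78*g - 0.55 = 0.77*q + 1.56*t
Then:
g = -1.49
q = -10.66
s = 9.75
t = 5.65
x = 7.05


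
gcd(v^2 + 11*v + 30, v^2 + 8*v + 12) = v + 6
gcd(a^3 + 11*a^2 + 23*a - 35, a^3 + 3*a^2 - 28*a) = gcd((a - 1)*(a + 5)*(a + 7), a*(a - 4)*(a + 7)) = a + 7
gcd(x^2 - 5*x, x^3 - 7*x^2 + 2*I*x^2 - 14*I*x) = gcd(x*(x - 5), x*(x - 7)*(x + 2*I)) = x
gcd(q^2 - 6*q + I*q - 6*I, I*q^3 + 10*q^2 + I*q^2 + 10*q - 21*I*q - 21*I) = 1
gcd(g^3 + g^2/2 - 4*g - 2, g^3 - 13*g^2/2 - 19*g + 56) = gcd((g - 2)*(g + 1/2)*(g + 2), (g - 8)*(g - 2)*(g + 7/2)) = g - 2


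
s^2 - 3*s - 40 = (s - 8)*(s + 5)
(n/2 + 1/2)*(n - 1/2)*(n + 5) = n^3/2 + 11*n^2/4 + n - 5/4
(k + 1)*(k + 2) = k^2 + 3*k + 2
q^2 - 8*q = q*(q - 8)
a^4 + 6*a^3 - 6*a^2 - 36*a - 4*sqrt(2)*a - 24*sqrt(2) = (a + 6)*(a - 2*sqrt(2))*(a + sqrt(2))^2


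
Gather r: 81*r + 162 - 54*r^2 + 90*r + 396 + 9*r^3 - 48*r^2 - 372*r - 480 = 9*r^3 - 102*r^2 - 201*r + 78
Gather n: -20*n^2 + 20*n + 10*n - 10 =-20*n^2 + 30*n - 10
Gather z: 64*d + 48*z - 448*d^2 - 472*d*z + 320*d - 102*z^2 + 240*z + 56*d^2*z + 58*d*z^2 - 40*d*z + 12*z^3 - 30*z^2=-448*d^2 + 384*d + 12*z^3 + z^2*(58*d - 132) + z*(56*d^2 - 512*d + 288)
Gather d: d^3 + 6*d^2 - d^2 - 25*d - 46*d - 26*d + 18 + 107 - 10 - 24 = d^3 + 5*d^2 - 97*d + 91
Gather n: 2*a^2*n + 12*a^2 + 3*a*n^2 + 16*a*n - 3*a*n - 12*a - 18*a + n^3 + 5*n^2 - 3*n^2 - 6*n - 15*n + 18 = 12*a^2 - 30*a + n^3 + n^2*(3*a + 2) + n*(2*a^2 + 13*a - 21) + 18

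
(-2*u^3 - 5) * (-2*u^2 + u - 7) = 4*u^5 - 2*u^4 + 14*u^3 + 10*u^2 - 5*u + 35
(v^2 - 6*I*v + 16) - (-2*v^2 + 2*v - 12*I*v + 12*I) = 3*v^2 - 2*v + 6*I*v + 16 - 12*I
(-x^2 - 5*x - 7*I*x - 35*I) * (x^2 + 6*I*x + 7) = -x^4 - 5*x^3 - 13*I*x^3 + 35*x^2 - 65*I*x^2 + 175*x - 49*I*x - 245*I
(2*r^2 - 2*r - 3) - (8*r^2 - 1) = -6*r^2 - 2*r - 2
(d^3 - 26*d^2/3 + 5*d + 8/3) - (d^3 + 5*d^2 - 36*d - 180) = -41*d^2/3 + 41*d + 548/3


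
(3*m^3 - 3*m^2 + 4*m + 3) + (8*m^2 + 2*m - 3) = 3*m^3 + 5*m^2 + 6*m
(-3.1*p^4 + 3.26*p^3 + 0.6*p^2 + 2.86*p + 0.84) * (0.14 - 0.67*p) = 2.077*p^5 - 2.6182*p^4 + 0.0544*p^3 - 1.8322*p^2 - 0.1624*p + 0.1176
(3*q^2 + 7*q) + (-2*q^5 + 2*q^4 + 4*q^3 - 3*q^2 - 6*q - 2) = -2*q^5 + 2*q^4 + 4*q^3 + q - 2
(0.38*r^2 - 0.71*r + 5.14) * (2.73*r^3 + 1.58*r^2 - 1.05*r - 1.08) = 1.0374*r^5 - 1.3379*r^4 + 12.5114*r^3 + 8.4563*r^2 - 4.6302*r - 5.5512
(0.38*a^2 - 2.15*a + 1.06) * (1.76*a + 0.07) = 0.6688*a^3 - 3.7574*a^2 + 1.7151*a + 0.0742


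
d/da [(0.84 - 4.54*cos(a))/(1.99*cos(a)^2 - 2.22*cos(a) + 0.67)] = (-9.0346*cos(a)^2 + 3.3432*cos(a) + 1.177)*sin(a)/(3.9601*cos(a)^4 - 8.8356*cos(a)^3 + 7.595*cos(a)^2 - 2.9748*cos(a) + 0.4489)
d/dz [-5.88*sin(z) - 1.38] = -5.88*cos(z)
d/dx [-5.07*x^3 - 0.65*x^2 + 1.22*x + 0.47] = -15.21*x^2 - 1.3*x + 1.22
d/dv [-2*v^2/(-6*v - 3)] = 4*v*(v + 1)/(3*(4*v^2 + 4*v + 1))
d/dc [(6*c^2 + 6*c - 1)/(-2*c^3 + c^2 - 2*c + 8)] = 2*(6*c^4 + 12*c^3 - 12*c^2 + 49*c + 23)/(4*c^6 - 4*c^5 + 9*c^4 - 36*c^3 + 20*c^2 - 32*c + 64)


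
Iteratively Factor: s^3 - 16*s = (s)*(s^2 - 16) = s*(s + 4)*(s - 4)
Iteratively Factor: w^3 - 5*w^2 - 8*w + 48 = (w - 4)*(w^2 - w - 12) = (w - 4)^2*(w + 3)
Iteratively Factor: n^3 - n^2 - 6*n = (n + 2)*(n^2 - 3*n) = n*(n + 2)*(n - 3)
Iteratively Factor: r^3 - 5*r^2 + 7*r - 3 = (r - 3)*(r^2 - 2*r + 1) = (r - 3)*(r - 1)*(r - 1)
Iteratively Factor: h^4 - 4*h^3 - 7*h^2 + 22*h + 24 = (h - 4)*(h^3 - 7*h - 6) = (h - 4)*(h + 1)*(h^2 - h - 6) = (h - 4)*(h - 3)*(h + 1)*(h + 2)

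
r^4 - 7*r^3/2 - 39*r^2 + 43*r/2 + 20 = (r - 8)*(r - 1)*(r + 1/2)*(r + 5)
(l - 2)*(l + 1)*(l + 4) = l^3 + 3*l^2 - 6*l - 8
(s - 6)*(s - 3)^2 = s^3 - 12*s^2 + 45*s - 54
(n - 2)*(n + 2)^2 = n^3 + 2*n^2 - 4*n - 8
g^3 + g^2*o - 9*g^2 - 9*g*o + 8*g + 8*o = (g - 8)*(g - 1)*(g + o)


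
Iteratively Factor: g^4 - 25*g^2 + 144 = (g + 3)*(g^3 - 3*g^2 - 16*g + 48) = (g - 3)*(g + 3)*(g^2 - 16) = (g - 3)*(g + 3)*(g + 4)*(g - 4)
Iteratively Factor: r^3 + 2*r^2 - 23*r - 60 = (r + 3)*(r^2 - r - 20) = (r - 5)*(r + 3)*(r + 4)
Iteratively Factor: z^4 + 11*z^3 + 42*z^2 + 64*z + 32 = (z + 2)*(z^3 + 9*z^2 + 24*z + 16) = (z + 1)*(z + 2)*(z^2 + 8*z + 16) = (z + 1)*(z + 2)*(z + 4)*(z + 4)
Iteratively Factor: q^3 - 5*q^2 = (q)*(q^2 - 5*q) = q^2*(q - 5)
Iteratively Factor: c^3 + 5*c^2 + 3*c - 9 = (c + 3)*(c^2 + 2*c - 3) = (c + 3)^2*(c - 1)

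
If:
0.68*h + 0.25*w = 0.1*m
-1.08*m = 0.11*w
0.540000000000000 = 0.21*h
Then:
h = 2.57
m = 0.68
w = -6.72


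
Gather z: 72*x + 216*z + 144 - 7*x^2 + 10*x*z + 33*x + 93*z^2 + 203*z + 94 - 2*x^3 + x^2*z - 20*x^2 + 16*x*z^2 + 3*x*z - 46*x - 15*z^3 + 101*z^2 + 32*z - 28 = -2*x^3 - 27*x^2 + 59*x - 15*z^3 + z^2*(16*x + 194) + z*(x^2 + 13*x + 451) + 210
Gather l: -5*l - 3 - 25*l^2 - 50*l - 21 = -25*l^2 - 55*l - 24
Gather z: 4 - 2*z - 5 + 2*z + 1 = 0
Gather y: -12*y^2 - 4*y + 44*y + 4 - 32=-12*y^2 + 40*y - 28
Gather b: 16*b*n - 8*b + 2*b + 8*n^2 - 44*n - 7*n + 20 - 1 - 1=b*(16*n - 6) + 8*n^2 - 51*n + 18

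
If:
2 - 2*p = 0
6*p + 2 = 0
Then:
No Solution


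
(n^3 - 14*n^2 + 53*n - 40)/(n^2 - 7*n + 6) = (n^2 - 13*n + 40)/(n - 6)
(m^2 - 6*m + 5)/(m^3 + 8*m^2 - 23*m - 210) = (m - 1)/(m^2 + 13*m + 42)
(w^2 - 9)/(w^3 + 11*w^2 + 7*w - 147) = (w + 3)/(w^2 + 14*w + 49)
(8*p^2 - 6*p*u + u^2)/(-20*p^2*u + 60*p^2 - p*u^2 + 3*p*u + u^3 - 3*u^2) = (-8*p^2 + 6*p*u - u^2)/(20*p^2*u - 60*p^2 + p*u^2 - 3*p*u - u^3 + 3*u^2)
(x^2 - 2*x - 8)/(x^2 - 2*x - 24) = (-x^2 + 2*x + 8)/(-x^2 + 2*x + 24)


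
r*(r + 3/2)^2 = r^3 + 3*r^2 + 9*r/4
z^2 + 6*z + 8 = (z + 2)*(z + 4)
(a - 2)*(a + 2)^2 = a^3 + 2*a^2 - 4*a - 8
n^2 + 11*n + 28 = (n + 4)*(n + 7)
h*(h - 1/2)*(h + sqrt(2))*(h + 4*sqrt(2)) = h^4 - h^3/2 + 5*sqrt(2)*h^3 - 5*sqrt(2)*h^2/2 + 8*h^2 - 4*h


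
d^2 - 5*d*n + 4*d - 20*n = (d + 4)*(d - 5*n)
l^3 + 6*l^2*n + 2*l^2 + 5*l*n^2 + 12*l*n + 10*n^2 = (l + 2)*(l + n)*(l + 5*n)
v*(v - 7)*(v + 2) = v^3 - 5*v^2 - 14*v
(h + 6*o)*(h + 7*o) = h^2 + 13*h*o + 42*o^2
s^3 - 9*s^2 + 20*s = s*(s - 5)*(s - 4)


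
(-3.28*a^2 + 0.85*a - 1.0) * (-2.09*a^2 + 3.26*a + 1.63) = 6.8552*a^4 - 12.4693*a^3 - 0.485399999999999*a^2 - 1.8745*a - 1.63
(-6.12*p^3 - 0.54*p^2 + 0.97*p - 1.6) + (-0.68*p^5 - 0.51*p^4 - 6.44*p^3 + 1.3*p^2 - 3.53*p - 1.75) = -0.68*p^5 - 0.51*p^4 - 12.56*p^3 + 0.76*p^2 - 2.56*p - 3.35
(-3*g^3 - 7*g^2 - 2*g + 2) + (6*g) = -3*g^3 - 7*g^2 + 4*g + 2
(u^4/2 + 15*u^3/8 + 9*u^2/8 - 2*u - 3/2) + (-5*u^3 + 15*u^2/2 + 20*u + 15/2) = u^4/2 - 25*u^3/8 + 69*u^2/8 + 18*u + 6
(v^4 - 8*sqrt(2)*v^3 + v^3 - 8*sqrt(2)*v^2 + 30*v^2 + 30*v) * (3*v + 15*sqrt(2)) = 3*v^5 - 9*sqrt(2)*v^4 + 3*v^4 - 150*v^3 - 9*sqrt(2)*v^3 - 150*v^2 + 450*sqrt(2)*v^2 + 450*sqrt(2)*v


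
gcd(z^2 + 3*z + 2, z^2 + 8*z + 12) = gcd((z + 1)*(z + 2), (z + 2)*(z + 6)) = z + 2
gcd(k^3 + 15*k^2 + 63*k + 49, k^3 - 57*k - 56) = k^2 + 8*k + 7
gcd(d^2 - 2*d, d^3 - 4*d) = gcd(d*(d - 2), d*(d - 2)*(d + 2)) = d^2 - 2*d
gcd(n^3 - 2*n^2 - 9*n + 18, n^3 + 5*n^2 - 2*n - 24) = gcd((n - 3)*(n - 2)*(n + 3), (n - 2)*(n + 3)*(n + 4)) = n^2 + n - 6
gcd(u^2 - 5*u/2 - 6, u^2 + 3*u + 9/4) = u + 3/2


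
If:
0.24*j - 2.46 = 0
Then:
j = 10.25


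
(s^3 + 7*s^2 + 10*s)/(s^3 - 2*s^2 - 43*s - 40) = s*(s + 2)/(s^2 - 7*s - 8)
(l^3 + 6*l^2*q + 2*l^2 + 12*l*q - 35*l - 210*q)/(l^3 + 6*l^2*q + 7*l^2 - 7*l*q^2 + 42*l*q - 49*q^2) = (-l^2 - 6*l*q + 5*l + 30*q)/(-l^2 - 6*l*q + 7*q^2)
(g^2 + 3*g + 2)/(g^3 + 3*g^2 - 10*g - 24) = (g + 1)/(g^2 + g - 12)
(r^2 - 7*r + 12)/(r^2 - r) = (r^2 - 7*r + 12)/(r*(r - 1))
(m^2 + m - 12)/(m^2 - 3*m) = (m + 4)/m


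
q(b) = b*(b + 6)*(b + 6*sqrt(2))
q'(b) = b*(b + 6) + b*(b + 6*sqrt(2)) + (b + 6)*(b + 6*sqrt(2)) = 3*b^2 + 12*b + 12*sqrt(2)*b + 36*sqrt(2)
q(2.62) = 250.81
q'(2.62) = 147.41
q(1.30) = 92.86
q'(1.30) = 93.64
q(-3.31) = -46.08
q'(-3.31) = -12.11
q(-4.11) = -33.99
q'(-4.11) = -17.48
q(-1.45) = -46.42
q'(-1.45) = 15.21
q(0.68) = 41.63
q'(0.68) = 72.00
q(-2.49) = -52.40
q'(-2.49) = -2.62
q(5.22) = 802.70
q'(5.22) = 283.88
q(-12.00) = -253.06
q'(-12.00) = 135.26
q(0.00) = 0.00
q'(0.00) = 50.91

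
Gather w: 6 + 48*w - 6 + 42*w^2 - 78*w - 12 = 42*w^2 - 30*w - 12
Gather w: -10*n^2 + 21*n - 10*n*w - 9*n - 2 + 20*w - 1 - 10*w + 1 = -10*n^2 + 12*n + w*(10 - 10*n) - 2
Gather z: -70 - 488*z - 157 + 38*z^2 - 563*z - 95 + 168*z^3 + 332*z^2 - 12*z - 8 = 168*z^3 + 370*z^2 - 1063*z - 330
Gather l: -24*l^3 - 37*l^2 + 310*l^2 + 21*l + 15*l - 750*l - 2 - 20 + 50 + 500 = -24*l^3 + 273*l^2 - 714*l + 528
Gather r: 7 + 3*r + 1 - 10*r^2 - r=-10*r^2 + 2*r + 8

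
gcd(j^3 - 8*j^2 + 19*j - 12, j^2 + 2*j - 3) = j - 1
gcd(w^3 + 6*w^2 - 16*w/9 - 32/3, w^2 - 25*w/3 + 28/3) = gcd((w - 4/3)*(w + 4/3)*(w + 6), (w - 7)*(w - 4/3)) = w - 4/3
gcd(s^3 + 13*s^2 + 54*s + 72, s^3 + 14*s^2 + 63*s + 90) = s^2 + 9*s + 18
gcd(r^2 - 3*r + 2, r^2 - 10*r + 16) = r - 2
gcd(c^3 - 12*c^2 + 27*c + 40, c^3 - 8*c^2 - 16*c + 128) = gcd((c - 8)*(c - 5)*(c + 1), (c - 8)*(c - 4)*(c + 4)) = c - 8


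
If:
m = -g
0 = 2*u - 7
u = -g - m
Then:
No Solution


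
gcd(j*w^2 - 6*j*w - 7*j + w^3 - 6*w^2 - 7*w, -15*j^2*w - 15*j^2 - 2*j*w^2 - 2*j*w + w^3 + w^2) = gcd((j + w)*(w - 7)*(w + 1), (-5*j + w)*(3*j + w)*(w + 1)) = w + 1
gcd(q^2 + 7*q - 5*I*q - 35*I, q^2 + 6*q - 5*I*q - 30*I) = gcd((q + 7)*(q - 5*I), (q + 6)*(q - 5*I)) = q - 5*I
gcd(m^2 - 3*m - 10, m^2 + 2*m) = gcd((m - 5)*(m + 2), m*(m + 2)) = m + 2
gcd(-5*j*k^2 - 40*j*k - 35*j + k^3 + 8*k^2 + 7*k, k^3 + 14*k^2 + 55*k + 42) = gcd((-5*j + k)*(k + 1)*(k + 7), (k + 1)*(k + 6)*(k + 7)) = k^2 + 8*k + 7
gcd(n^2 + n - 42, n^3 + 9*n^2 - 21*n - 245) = n + 7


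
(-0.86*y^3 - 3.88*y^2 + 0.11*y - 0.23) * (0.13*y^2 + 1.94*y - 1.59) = -0.1118*y^5 - 2.1728*y^4 - 6.1455*y^3 + 6.3527*y^2 - 0.6211*y + 0.3657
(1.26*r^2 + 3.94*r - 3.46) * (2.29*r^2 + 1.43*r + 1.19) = 2.8854*r^4 + 10.8244*r^3 - 0.789800000000001*r^2 - 0.2592*r - 4.1174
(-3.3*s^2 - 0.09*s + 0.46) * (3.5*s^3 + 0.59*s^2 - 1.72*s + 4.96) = -11.55*s^5 - 2.262*s^4 + 7.2329*s^3 - 15.9418*s^2 - 1.2376*s + 2.2816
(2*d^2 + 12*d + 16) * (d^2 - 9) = 2*d^4 + 12*d^3 - 2*d^2 - 108*d - 144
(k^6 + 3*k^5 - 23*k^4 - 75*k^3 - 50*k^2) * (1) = k^6 + 3*k^5 - 23*k^4 - 75*k^3 - 50*k^2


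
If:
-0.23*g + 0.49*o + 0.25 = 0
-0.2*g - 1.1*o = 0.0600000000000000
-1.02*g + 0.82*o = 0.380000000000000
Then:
No Solution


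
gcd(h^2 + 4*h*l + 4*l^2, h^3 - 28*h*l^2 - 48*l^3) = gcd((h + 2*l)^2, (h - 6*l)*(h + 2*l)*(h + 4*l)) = h + 2*l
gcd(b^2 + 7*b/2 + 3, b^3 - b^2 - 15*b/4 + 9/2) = b + 2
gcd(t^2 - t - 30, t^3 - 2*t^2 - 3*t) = 1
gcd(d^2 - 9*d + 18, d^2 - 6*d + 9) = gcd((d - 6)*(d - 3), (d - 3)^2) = d - 3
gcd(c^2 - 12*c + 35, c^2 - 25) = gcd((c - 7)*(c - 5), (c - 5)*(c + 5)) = c - 5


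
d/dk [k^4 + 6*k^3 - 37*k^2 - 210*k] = 4*k^3 + 18*k^2 - 74*k - 210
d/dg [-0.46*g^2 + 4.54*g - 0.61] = 4.54 - 0.92*g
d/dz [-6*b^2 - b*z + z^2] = -b + 2*z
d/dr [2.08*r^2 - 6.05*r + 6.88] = 4.16*r - 6.05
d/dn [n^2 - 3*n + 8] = 2*n - 3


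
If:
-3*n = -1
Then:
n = 1/3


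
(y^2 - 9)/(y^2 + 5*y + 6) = (y - 3)/(y + 2)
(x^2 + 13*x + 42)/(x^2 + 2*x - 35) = (x + 6)/(x - 5)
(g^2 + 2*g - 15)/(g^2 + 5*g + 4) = (g^2 + 2*g - 15)/(g^2 + 5*g + 4)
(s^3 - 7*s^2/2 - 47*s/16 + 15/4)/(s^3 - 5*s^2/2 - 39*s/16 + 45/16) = (s - 4)/(s - 3)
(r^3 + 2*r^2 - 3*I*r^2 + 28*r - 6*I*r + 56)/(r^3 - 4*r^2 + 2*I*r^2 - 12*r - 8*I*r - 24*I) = (r^2 - 3*I*r + 28)/(r^2 + 2*r*(-3 + I) - 12*I)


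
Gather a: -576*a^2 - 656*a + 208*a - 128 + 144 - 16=-576*a^2 - 448*a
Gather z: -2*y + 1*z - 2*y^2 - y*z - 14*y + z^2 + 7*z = -2*y^2 - 16*y + z^2 + z*(8 - y)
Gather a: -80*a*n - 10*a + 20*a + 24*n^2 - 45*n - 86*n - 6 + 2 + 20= a*(10 - 80*n) + 24*n^2 - 131*n + 16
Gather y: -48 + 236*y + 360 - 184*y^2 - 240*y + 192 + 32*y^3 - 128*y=32*y^3 - 184*y^2 - 132*y + 504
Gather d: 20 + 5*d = 5*d + 20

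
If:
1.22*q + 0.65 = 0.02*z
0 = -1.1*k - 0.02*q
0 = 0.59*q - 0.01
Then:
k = -0.00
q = 0.02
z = 33.53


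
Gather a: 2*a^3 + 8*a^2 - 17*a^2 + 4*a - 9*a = 2*a^3 - 9*a^2 - 5*a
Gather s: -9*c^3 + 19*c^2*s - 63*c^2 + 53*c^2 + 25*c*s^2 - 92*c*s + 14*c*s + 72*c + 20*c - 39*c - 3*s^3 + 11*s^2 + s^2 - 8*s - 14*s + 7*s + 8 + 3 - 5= -9*c^3 - 10*c^2 + 53*c - 3*s^3 + s^2*(25*c + 12) + s*(19*c^2 - 78*c - 15) + 6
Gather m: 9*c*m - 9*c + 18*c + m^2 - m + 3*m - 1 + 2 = 9*c + m^2 + m*(9*c + 2) + 1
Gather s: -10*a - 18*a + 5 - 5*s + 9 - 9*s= -28*a - 14*s + 14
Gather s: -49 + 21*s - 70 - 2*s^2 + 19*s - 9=-2*s^2 + 40*s - 128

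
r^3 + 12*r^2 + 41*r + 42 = (r + 2)*(r + 3)*(r + 7)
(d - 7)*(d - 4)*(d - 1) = d^3 - 12*d^2 + 39*d - 28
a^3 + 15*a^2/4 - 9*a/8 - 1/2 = (a - 1/2)*(a + 1/4)*(a + 4)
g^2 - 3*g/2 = g*(g - 3/2)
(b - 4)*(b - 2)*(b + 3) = b^3 - 3*b^2 - 10*b + 24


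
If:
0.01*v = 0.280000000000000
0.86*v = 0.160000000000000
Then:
No Solution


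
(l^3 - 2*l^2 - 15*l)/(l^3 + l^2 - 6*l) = (l - 5)/(l - 2)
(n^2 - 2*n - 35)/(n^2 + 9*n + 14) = (n^2 - 2*n - 35)/(n^2 + 9*n + 14)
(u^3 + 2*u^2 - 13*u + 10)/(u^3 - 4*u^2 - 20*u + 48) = (u^2 + 4*u - 5)/(u^2 - 2*u - 24)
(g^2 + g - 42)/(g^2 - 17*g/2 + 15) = 2*(g + 7)/(2*g - 5)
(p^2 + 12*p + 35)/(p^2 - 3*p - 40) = (p + 7)/(p - 8)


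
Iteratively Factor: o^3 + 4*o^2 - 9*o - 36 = (o - 3)*(o^2 + 7*o + 12) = (o - 3)*(o + 4)*(o + 3)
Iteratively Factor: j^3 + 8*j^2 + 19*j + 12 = (j + 4)*(j^2 + 4*j + 3) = (j + 3)*(j + 4)*(j + 1)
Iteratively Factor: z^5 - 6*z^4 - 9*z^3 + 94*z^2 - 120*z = (z - 2)*(z^4 - 4*z^3 - 17*z^2 + 60*z) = z*(z - 2)*(z^3 - 4*z^2 - 17*z + 60) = z*(z - 2)*(z + 4)*(z^2 - 8*z + 15) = z*(z - 3)*(z - 2)*(z + 4)*(z - 5)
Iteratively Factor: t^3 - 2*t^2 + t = (t - 1)*(t^2 - t) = t*(t - 1)*(t - 1)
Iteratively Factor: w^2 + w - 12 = (w + 4)*(w - 3)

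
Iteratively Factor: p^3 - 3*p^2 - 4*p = (p - 4)*(p^2 + p) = p*(p - 4)*(p + 1)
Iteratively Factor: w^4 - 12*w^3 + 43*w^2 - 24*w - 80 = (w - 5)*(w^3 - 7*w^2 + 8*w + 16) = (w - 5)*(w - 4)*(w^2 - 3*w - 4) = (w - 5)*(w - 4)^2*(w + 1)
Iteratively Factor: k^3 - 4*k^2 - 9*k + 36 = (k - 4)*(k^2 - 9) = (k - 4)*(k + 3)*(k - 3)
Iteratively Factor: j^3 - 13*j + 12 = (j + 4)*(j^2 - 4*j + 3) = (j - 1)*(j + 4)*(j - 3)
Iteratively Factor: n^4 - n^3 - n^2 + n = (n + 1)*(n^3 - 2*n^2 + n) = n*(n + 1)*(n^2 - 2*n + 1) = n*(n - 1)*(n + 1)*(n - 1)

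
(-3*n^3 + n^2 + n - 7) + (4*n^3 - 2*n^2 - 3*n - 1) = n^3 - n^2 - 2*n - 8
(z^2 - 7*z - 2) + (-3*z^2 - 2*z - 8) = -2*z^2 - 9*z - 10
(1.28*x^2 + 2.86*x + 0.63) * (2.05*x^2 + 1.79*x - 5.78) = 2.624*x^4 + 8.1542*x^3 - 0.987500000000001*x^2 - 15.4031*x - 3.6414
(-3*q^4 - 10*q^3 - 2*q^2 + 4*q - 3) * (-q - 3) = 3*q^5 + 19*q^4 + 32*q^3 + 2*q^2 - 9*q + 9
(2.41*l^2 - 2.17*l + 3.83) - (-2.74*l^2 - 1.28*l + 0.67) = 5.15*l^2 - 0.89*l + 3.16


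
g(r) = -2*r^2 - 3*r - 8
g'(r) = -4*r - 3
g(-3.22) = -19.08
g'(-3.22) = 9.88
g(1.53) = -17.27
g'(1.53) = -9.12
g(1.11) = -13.79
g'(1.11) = -7.44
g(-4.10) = -29.32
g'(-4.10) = 13.40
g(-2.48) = -12.86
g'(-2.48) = 6.92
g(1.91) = -21.03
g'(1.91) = -10.64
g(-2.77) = -15.04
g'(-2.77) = 8.08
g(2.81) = -32.22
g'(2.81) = -14.24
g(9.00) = -197.00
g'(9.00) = -39.00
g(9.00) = -197.00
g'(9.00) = -39.00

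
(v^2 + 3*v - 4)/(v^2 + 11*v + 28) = (v - 1)/(v + 7)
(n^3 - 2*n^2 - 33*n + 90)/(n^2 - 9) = (n^2 + n - 30)/(n + 3)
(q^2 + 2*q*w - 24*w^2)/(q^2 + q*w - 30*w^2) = (q - 4*w)/(q - 5*w)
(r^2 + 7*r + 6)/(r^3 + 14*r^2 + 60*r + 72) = (r + 1)/(r^2 + 8*r + 12)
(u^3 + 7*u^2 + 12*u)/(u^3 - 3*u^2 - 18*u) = (u + 4)/(u - 6)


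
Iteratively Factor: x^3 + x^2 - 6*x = (x)*(x^2 + x - 6) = x*(x - 2)*(x + 3)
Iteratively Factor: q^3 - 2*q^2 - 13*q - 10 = (q - 5)*(q^2 + 3*q + 2) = (q - 5)*(q + 1)*(q + 2)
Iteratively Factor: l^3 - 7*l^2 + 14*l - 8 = (l - 1)*(l^2 - 6*l + 8) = (l - 4)*(l - 1)*(l - 2)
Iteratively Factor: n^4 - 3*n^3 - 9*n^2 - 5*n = (n - 5)*(n^3 + 2*n^2 + n) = (n - 5)*(n + 1)*(n^2 + n) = n*(n - 5)*(n + 1)*(n + 1)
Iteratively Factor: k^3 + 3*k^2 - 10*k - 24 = (k + 2)*(k^2 + k - 12) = (k + 2)*(k + 4)*(k - 3)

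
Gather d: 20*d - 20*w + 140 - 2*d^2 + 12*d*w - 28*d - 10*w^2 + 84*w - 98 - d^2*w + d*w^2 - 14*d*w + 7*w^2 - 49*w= d^2*(-w - 2) + d*(w^2 - 2*w - 8) - 3*w^2 + 15*w + 42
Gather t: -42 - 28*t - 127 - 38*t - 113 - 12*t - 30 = -78*t - 312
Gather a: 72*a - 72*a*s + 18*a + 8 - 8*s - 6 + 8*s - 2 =a*(90 - 72*s)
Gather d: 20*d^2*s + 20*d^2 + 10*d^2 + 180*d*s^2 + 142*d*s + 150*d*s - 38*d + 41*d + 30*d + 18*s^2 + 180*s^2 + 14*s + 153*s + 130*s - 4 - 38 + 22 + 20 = d^2*(20*s + 30) + d*(180*s^2 + 292*s + 33) + 198*s^2 + 297*s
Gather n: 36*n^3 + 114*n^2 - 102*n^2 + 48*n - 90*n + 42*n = 36*n^3 + 12*n^2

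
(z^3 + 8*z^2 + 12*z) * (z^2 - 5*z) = z^5 + 3*z^4 - 28*z^3 - 60*z^2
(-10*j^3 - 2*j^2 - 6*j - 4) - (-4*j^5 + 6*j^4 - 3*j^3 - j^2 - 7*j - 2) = 4*j^5 - 6*j^4 - 7*j^3 - j^2 + j - 2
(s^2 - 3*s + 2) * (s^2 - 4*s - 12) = s^4 - 7*s^3 + 2*s^2 + 28*s - 24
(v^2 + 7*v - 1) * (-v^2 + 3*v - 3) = -v^4 - 4*v^3 + 19*v^2 - 24*v + 3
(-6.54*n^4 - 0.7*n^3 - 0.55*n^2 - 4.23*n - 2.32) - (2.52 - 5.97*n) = -6.54*n^4 - 0.7*n^3 - 0.55*n^2 + 1.74*n - 4.84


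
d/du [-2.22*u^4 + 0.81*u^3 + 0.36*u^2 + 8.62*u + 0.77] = -8.88*u^3 + 2.43*u^2 + 0.72*u + 8.62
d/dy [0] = 0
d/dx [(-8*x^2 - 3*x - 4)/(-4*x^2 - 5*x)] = 4*(7*x^2 - 8*x - 5)/(x^2*(16*x^2 + 40*x + 25))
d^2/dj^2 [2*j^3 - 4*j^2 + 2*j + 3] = 12*j - 8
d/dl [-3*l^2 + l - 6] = 1 - 6*l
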